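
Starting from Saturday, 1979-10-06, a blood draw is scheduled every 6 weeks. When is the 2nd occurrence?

The 2nd occurrence is 1 interval after the first: 1 × 42 = 42 days after 1979-10-06.
October has 31 days — 25 days to the end of October leaves 17.
17 days into November → 1979-11-17.

1979-11-17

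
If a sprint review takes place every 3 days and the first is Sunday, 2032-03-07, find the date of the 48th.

The 48th occurrence is 47 intervals after the first: 47 × 3 = 141 days after 2032-03-07.
March has 31 days — 24 days to the end of March leaves 117.
April has 30 days (87 left).
May has 31 days (56 left).
June has 30 days (26 left).
26 days into July → 2032-07-26.

2032-07-26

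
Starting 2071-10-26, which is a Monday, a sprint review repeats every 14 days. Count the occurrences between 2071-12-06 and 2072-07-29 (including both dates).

Occurrences land 14·i days after 2071-10-26 for i = 0, 1, 2, …
2071-12-06 is 41 days after the start; 41 ÷ 14 = 2 remainder 13; since the remainder is 13, round up to i = 3. First occurrence in the window: #4 on 2071-12-07 (3×14 = 42 days in).
2072-07-29 is 277 days after the start; 277 ÷ 14 = 19 remainder 11. Last occurrence in the window: #20 on 2072-07-18.
Occurrences #4 through #20: 17 in total.

17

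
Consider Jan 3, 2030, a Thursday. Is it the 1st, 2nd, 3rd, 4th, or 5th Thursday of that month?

Day 3 falls in week ⌈3/7⌉ of the month.
Days 1–7 hold the 1st Thursday, 8–14 the 2nd, 15–21 the 3rd, 22–28 the 4th, 29–31 the 5th.
3 is in the range for the 1st.

1st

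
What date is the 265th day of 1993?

22 September 1993

January has 31 days (265 − 31 = 234 remain).
February has 28 days (234 − 28 = 206 remain).
March has 31 days (206 − 31 = 175 remain).
April has 30 days (175 − 30 = 145 remain).
May has 31 days (145 − 31 = 114 remain).
June has 30 days (114 − 30 = 84 remain).
July has 31 days (84 − 31 = 53 remain).
August has 31 days (53 − 31 = 22 remain).
22 into September → September 22.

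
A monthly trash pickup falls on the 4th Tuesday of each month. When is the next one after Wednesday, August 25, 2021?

August 2021 starts on a Sunday; its first Tuesday is the 3rd, so the 4th Tuesday is the 24th — August 24, 2021.
That is not after August 25, 2021, so look at September 2021.
September 2021 starts on a Wednesday; its first Tuesday is the 7th, so the 4th Tuesday is the 28th — September 28, 2021.

September 28, 2021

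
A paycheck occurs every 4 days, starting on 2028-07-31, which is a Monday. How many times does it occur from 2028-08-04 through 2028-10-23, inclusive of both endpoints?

21

Occurrences land 4·i days after 2028-07-31 for i = 0, 1, 2, …
2028-08-04 is 4 days after the start; 4 ÷ 4 = 1 remainder 0. First occurrence in the window: #2 on 2028-08-04 (1×4 = 4 days in).
2028-10-23 is 84 days after the start; 84 ÷ 4 = 21 remainder 0. Last occurrence in the window: #22 on 2028-10-23.
Occurrences #2 through #22: 21 in total.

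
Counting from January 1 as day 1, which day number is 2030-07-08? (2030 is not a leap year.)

189

Days in months before July: 31 + 28 + 31 + 30 + 31 + 30 = 181.
Plus 8 days into July → day 189.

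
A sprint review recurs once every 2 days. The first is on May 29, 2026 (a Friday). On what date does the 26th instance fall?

July 18, 2026

The 26th occurrence is 25 intervals after the first: 25 × 2 = 50 days after May 29, 2026.
May has 31 days — 2 days to the end of May leaves 48.
June has 30 days (18 left).
18 days into July → July 18, 2026.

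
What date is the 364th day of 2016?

Dec 29, 2016

Jan has 31 days (364 − 31 = 333 remain).
Feb has 29 days (333 − 29 = 304 remain).
Mar has 31 days (304 − 31 = 273 remain).
Apr has 30 days (273 − 30 = 243 remain).
May has 31 days (243 − 31 = 212 remain).
Jun has 30 days (212 − 30 = 182 remain).
Jul has 31 days (182 − 31 = 151 remain).
Aug has 31 days (151 − 31 = 120 remain).
Sep has 30 days (120 − 30 = 90 remain).
Oct has 31 days (90 − 31 = 59 remain).
Nov has 30 days (59 − 30 = 29 remain).
29 into Dec → Dec 29.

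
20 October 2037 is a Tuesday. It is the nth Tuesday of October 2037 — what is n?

Day 20 falls in week ⌈20/7⌉ of the month.
Days 1–7 hold the 1st Tuesday, 8–14 the 2nd, 15–21 the 3rd, 22–28 the 4th, 29–31 the 5th.
20 is in the range for the 3rd.

3rd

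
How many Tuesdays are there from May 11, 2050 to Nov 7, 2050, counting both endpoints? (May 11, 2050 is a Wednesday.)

May 11, 2050 is a Wednesday; the first Tuesday on or after it is May 17, 2050 (6 days later).
From May 17, 2050 to Nov 7, 2050: 14 + 30 + 31 + 31 + 30 + 31 + 7 = 174 days (rest of May, Jun, Jul, Aug, Sep, Oct, Nov).
174 ÷ 7 = 24 full weeks with remainder 6, so 24 more Tuesdays after the first → 25.

25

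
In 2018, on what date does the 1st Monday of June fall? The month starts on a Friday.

4 June 2018

June 2018 begins on a Friday, so the first Monday is June 4 (3 days later).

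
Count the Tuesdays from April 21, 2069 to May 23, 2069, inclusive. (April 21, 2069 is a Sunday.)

5

April 21, 2069 is a Sunday; the first Tuesday on or after it is April 23, 2069 (2 days later).
From April 23, 2069 to May 23, 2069: 7 + 23 = 30 days (rest of April, May).
30 ÷ 7 = 4 full weeks with remainder 2, so 4 more Tuesdays after the first → 5.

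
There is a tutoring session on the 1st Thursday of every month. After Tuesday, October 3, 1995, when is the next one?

October 1995 starts on a Sunday, so its 1st Thursday is October 5, 1995 (4 days in).
October 5, 1995 is after October 3, 1995, so that is the next one.

October 5, 1995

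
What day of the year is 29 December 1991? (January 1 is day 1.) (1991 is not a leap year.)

Days in months before December: 31 + 28 + 31 + 30 + 31 + 30 + 31 + 31 + 30 + 31 + 30 = 334.
Plus 29 days into December → day 363.

363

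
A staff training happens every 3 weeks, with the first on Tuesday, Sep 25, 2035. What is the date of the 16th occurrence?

The 16th occurrence is 15 intervals after the first: 15 × 21 = 315 days after Sep 25, 2035.
Sep has 30 days — 5 days to the end of Sep leaves 310.
Oct has 31 days (279 left).
Nov has 30 days (249 left).
Dec has 31 days (218 left).
Jan has 31 days (187 left).
Feb has 29 days (158 left).
Mar has 31 days (127 left).
Apr has 30 days (97 left).
May has 31 days (66 left).
Jun has 30 days (36 left).
Jul has 31 days (5 left).
5 days into Aug → Aug 5, 2036.

Aug 5, 2036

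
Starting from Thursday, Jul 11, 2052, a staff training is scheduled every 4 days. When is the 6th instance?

Jul 31, 2052

The 6th occurrence is 5 intervals after the first: 5 × 4 = 20 days after Jul 11, 2052.
20 days later is Jul 31, 2052.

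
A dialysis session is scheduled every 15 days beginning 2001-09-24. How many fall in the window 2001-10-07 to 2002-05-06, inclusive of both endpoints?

14

Occurrences land 15·i days after 2001-09-24 for i = 0, 1, 2, …
2001-10-07 is 13 days after the start; 13 ÷ 15 = 0 remainder 13; since the remainder is 13, round up to i = 1. First occurrence in the window: #2 on 2001-10-09 (1×15 = 15 days in).
2002-05-06 is 224 days after the start; 224 ÷ 15 = 14 remainder 14. Last occurrence in the window: #15 on 2002-04-22.
Occurrences #2 through #15: 14 in total.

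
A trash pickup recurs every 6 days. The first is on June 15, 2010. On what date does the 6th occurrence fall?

July 15, 2010

The 6th occurrence is 5 intervals after the first: 5 × 6 = 30 days after June 15, 2010.
June has 30 days — 15 days to the end of June leaves 15.
15 days into July → July 15, 2010.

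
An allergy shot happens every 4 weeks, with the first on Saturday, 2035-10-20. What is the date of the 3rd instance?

The 3rd occurrence is 2 intervals after the first: 2 × 28 = 56 days after 2035-10-20.
October has 31 days — 11 days to the end of October leaves 45.
November has 30 days (15 left).
15 days into December → 2035-12-15.

2035-12-15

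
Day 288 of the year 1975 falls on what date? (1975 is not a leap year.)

January has 31 days (288 − 31 = 257 remain).
February has 28 days (257 − 28 = 229 remain).
March has 31 days (229 − 31 = 198 remain).
April has 30 days (198 − 30 = 168 remain).
May has 31 days (168 − 31 = 137 remain).
June has 30 days (137 − 30 = 107 remain).
July has 31 days (107 − 31 = 76 remain).
August has 31 days (76 − 31 = 45 remain).
September has 30 days (45 − 30 = 15 remain).
15 into October → October 15.

October 15, 1975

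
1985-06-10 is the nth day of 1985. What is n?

Days in months before June: 31 + 28 + 31 + 30 + 31 = 151.
Plus 10 days into June → day 161.

161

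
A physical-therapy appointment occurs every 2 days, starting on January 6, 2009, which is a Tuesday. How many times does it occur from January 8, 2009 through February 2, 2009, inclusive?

Occurrences land 2·i days after January 6, 2009 for i = 0, 1, 2, …
January 8, 2009 is 2 days after the start; 2 ÷ 2 = 1 remainder 0. First occurrence in the window: #2 on January 8, 2009 (1×2 = 2 days in).
February 2, 2009 is 27 days after the start; 27 ÷ 2 = 13 remainder 1. Last occurrence in the window: #14 on February 1, 2009.
Occurrences #2 through #14: 13 in total.

13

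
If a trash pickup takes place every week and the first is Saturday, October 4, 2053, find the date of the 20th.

February 14, 2054

The 20th occurrence is 19 intervals after the first: 19 × 7 = 133 days after October 4, 2053.
October has 31 days — 27 days to the end of October leaves 106.
November has 30 days (76 left).
December has 31 days (45 left).
January has 31 days (14 left).
14 days into February → February 14, 2054.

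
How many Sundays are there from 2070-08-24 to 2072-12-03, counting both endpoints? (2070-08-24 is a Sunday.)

119

2070-08-24 is a Sunday; the first Sunday on or after it is 2070-08-24.
From 2070-08-24 to 2072-12-03: 129 + 365 + 338 = 832 days (rest of 2070, 2071, to 2072-12-03 in 2072).
832 ÷ 7 = 118 full weeks with remainder 6, so 118 more Sundays after the first → 119.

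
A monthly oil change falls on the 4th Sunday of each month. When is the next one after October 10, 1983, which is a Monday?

October 1983 starts on a Saturday; its first Sunday is the 2nd, so the 4th Sunday is the 23rd — October 23, 1983.
October 23, 1983 is after October 10, 1983, so that is the next one.

October 23, 1983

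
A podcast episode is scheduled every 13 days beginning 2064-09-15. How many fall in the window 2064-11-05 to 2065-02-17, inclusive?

8

Occurrences land 13·i days after 2064-09-15 for i = 0, 1, 2, …
2064-11-05 is 51 days after the start; 51 ÷ 13 = 3 remainder 12; since the remainder is 12, round up to i = 4. First occurrence in the window: #5 on 2064-11-06 (4×13 = 52 days in).
2065-02-17 is 155 days after the start; 155 ÷ 13 = 11 remainder 12. Last occurrence in the window: #12 on 2065-02-05.
Occurrences #5 through #12: 8 in total.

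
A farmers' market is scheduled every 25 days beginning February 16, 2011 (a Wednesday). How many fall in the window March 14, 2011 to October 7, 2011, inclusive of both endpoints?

Occurrences land 25·i days after February 16, 2011 for i = 0, 1, 2, …
March 14, 2011 is 26 days after the start; 26 ÷ 25 = 1 remainder 1; since the remainder is 1, round up to i = 2. First occurrence in the window: #3 on April 7, 2011 (2×25 = 50 days in).
October 7, 2011 is 233 days after the start; 233 ÷ 25 = 9 remainder 8. Last occurrence in the window: #10 on September 29, 2011.
Occurrences #3 through #10: 8 in total.

8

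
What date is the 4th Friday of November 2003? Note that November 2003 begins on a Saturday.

November 2003 begins on a Saturday, so the first Friday is November 7 (6 days later).
The 4th Friday is 3 weeks later: 7 + 21 = 28.

28 November 2003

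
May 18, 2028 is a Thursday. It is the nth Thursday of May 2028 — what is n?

Day 18 falls in week ⌈18/7⌉ of the month.
Days 1–7 hold the 1st Thursday, 8–14 the 2nd, 15–21 the 3rd, 22–28 the 4th, 29–31 the 5th.
18 is in the range for the 3rd.

3rd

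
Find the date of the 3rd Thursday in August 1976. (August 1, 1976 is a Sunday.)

August 1976 begins on a Sunday, so the first Thursday is August 5 (4 days later).
The 3rd Thursday is 2 weeks later: 5 + 14 = 19.

1976-08-19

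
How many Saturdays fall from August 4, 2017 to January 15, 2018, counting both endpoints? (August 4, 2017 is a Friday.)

August 4, 2017 is a Friday; the first Saturday on or after it is August 5, 2017 (1 day later).
From August 5, 2017 to January 15, 2018: 26 + 30 + 31 + 30 + 31 + 15 = 163 days (rest of August, September, October, November, December, January).
163 ÷ 7 = 23 full weeks with remainder 2, so 23 more Saturdays after the first → 24.

24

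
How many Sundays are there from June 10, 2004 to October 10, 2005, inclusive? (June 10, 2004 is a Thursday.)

June 10, 2004 is a Thursday; the first Sunday on or after it is June 13, 2004 (3 days later).
From June 13, 2004 to October 10, 2005: 201 + 283 = 484 days (rest of 2004, to October 10, 2005 in 2005).
484 ÷ 7 = 69 full weeks with remainder 1, so 69 more Sundays after the first → 70.

70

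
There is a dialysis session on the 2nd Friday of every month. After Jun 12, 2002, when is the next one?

Jun 14, 2002

Jun 2002 starts on a Saturday; its first Friday is the 7th, so the 2nd Friday is the 14th — Jun 14, 2002.
Jun 14, 2002 is after Jun 12, 2002, so that is the next one.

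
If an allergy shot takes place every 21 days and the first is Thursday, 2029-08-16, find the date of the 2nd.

The 2nd occurrence is 1 interval after the first: 1 × 21 = 21 days after 2029-08-16.
August has 31 days — 15 days to the end of August leaves 6.
6 days into September → 2029-09-06.

2029-09-06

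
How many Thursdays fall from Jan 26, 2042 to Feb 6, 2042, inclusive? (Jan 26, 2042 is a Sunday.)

2

Jan 26, 2042 is a Sunday; the first Thursday on or after it is Jan 30, 2042 (4 days later).
From Jan 30, 2042 to Feb 6, 2042: 1 + 6 = 7 days (rest of Jan, Feb).
7 ÷ 7 = 1 full weeks with remainder 0, so 1 more Thursdays after the first → 2.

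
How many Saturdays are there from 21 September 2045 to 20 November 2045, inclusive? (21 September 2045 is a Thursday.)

9

21 September 2045 is a Thursday; the first Saturday on or after it is 23 September 2045 (2 days later).
From 23 September 2045 to 20 November 2045: 7 + 31 + 20 = 58 days (rest of September, October, November).
58 ÷ 7 = 8 full weeks with remainder 2, so 8 more Saturdays after the first → 9.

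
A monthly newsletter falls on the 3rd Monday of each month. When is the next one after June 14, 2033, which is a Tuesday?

June 20, 2033

June 2033 starts on a Wednesday; its first Monday is the 6th, so the 3rd Monday is the 20th — June 20, 2033.
June 20, 2033 is after June 14, 2033, so that is the next one.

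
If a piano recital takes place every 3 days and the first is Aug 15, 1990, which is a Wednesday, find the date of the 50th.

The 50th occurrence is 49 intervals after the first: 49 × 3 = 147 days after Aug 15, 1990.
Aug has 31 days — 16 days to the end of Aug leaves 131.
Sep has 30 days (101 left).
Oct has 31 days (70 left).
Nov has 30 days (40 left).
Dec has 31 days (9 left).
9 days into Jan → Jan 9, 1991.

Jan 9, 1991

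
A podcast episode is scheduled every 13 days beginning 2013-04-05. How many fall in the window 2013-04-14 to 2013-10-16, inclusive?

Occurrences land 13·i days after 2013-04-05 for i = 0, 1, 2, …
2013-04-14 is 9 days after the start; 9 ÷ 13 = 0 remainder 9; since the remainder is 9, round up to i = 1. First occurrence in the window: #2 on 2013-04-18 (1×13 = 13 days in).
2013-10-16 is 194 days after the start; 194 ÷ 13 = 14 remainder 12. Last occurrence in the window: #15 on 2013-10-04.
Occurrences #2 through #15: 14 in total.

14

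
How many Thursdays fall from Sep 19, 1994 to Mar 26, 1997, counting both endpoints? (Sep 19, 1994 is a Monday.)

131

Sep 19, 1994 is a Monday; the first Thursday on or after it is Sep 22, 1994 (3 days later).
From Sep 22, 1994 to Mar 26, 1997: 100 + 365 + 366 + 85 = 916 days (rest of 1994, 1995, 1996, to Mar 26, 1997 in 1997).
916 ÷ 7 = 130 full weeks with remainder 6, so 130 more Thursdays after the first → 131.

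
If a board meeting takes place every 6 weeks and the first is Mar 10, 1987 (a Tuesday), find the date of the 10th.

Mar 22, 1988

The 10th occurrence is 9 intervals after the first: 9 × 42 = 378 days after Mar 10, 1987.
Mar has 31 days — 21 days to the end of Mar leaves 357.
Apr has 30 days (327 left).
May has 31 days (296 left).
Jun has 30 days (266 left).
Jul has 31 days (235 left).
Aug has 31 days (204 left).
Sep has 30 days (174 left).
Oct has 31 days (143 left).
Nov has 30 days (113 left).
Dec has 31 days (82 left).
Jan has 31 days (51 left).
Feb has 29 days (22 left).
22 days into Mar → Mar 22, 1988.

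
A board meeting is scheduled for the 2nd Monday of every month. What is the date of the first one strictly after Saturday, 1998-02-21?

February 1998 starts on a Sunday; its first Monday is the 2nd, so the 2nd Monday is the 9th — 1998-02-09.
That is not after 1998-02-21, so look at March 1998.
March 1998 starts on a Sunday; its first Monday is the 2nd, so the 2nd Monday is the 9th — 1998-03-09.

1998-03-09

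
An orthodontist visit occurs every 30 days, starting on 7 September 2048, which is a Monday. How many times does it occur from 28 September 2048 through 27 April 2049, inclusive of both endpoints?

7

Occurrences land 30·i days after 7 September 2048 for i = 0, 1, 2, …
28 September 2048 is 21 days after the start; 21 ÷ 30 = 0 remainder 21; since the remainder is 21, round up to i = 1. First occurrence in the window: #2 on 7 October 2048 (1×30 = 30 days in).
27 April 2049 is 232 days after the start; 232 ÷ 30 = 7 remainder 22. Last occurrence in the window: #8 on 5 April 2049.
Occurrences #2 through #8: 7 in total.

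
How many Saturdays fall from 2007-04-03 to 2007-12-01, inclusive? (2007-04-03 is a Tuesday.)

35

2007-04-03 is a Tuesday; the first Saturday on or after it is 2007-04-07 (4 days later).
From 2007-04-07 to 2007-12-01: 23 + 31 + 30 + 31 + 31 + 30 + 31 + 30 + 1 = 238 days (rest of April, May, June, July, August, September, October, November, December).
238 ÷ 7 = 34 full weeks with remainder 0, so 34 more Saturdays after the first → 35.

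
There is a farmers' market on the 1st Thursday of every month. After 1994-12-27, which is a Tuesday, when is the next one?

1995-01-05

December 1994 starts on a Thursday, so its 1st Thursday is 1994-12-01.
That is not after 1994-12-27, so look at January 1995.
January 1995 starts on a Sunday, so its 1st Thursday is 1995-01-05 (4 days in).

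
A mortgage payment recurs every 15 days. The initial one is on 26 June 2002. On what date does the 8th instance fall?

The 8th occurrence is 7 intervals after the first: 7 × 15 = 105 days after 26 June 2002.
June has 30 days — 4 days to the end of June leaves 101.
July has 31 days (70 left).
August has 31 days (39 left).
September has 30 days (9 left).
9 days into October → 9 October 2002.

9 October 2002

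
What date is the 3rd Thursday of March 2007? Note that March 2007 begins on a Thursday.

March 2007 begins on a Thursday, so the first Thursday is March 1.
The 3rd Thursday is 2 weeks later: 1 + 14 = 15.

2007-03-15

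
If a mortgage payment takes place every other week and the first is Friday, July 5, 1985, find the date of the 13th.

December 20, 1985

The 13th occurrence is 12 intervals after the first: 12 × 14 = 168 days after July 5, 1985.
July has 31 days — 26 days to the end of July leaves 142.
August has 31 days (111 left).
September has 30 days (81 left).
October has 31 days (50 left).
November has 30 days (20 left).
20 days into December → December 20, 1985.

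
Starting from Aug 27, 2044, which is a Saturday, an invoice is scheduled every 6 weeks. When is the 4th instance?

The 4th occurrence is 3 intervals after the first: 3 × 42 = 126 days after Aug 27, 2044.
Aug has 31 days — 4 days to the end of Aug leaves 122.
Sep has 30 days (92 left).
Oct has 31 days (61 left).
Nov has 30 days (31 left).
31 days into Dec → Dec 31, 2044.

Dec 31, 2044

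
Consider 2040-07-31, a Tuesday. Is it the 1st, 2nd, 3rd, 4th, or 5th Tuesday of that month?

Day 31 falls in week ⌈31/7⌉ of the month.
Days 1–7 hold the 1st Tuesday, 8–14 the 2nd, 15–21 the 3rd, 22–28 the 4th, 29–31 the 5th.
31 is in the range for the 5th.

5th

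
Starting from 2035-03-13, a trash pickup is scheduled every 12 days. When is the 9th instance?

The 9th occurrence is 8 intervals after the first: 8 × 12 = 96 days after 2035-03-13.
March has 31 days — 18 days to the end of March leaves 78.
April has 30 days (48 left).
May has 31 days (17 left).
17 days into June → 2035-06-17.

2035-06-17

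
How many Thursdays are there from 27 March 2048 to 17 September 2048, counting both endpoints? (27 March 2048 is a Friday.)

27 March 2048 is a Friday; the first Thursday on or after it is 2 April 2048 (6 days later).
From 2 April 2048 to 17 September 2048: 28 + 31 + 30 + 31 + 31 + 17 = 168 days (rest of April, May, June, July, August, September).
168 ÷ 7 = 24 full weeks with remainder 0, so 24 more Thursdays after the first → 25.

25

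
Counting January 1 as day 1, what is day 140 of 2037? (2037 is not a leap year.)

May 20, 2037

Jan has 31 days (140 − 31 = 109 remain).
Feb has 28 days (109 − 28 = 81 remain).
Mar has 31 days (81 − 31 = 50 remain).
Apr has 30 days (50 − 30 = 20 remain).
20 into May → May 20.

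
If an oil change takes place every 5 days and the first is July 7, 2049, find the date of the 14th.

The 14th occurrence is 13 intervals after the first: 13 × 5 = 65 days after July 7, 2049.
July has 31 days — 24 days to the end of July leaves 41.
August has 31 days (10 left).
10 days into September → September 10, 2049.

September 10, 2049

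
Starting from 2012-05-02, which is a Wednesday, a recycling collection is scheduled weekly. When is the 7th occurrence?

2012-06-13

The 7th occurrence is 6 intervals after the first: 6 × 7 = 42 days after 2012-05-02.
May has 31 days — 29 days to the end of May leaves 13.
13 days into June → 2012-06-13.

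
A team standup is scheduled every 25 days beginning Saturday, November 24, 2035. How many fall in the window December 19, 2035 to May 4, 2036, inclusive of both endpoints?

6

Occurrences land 25·i days after November 24, 2035 for i = 0, 1, 2, …
December 19, 2035 is 25 days after the start; 25 ÷ 25 = 1 remainder 0. First occurrence in the window: #2 on December 19, 2035 (1×25 = 25 days in).
May 4, 2036 is 162 days after the start; 162 ÷ 25 = 6 remainder 12. Last occurrence in the window: #7 on April 22, 2036.
Occurrences #2 through #7: 6 in total.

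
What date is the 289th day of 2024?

Jan has 31 days (289 − 31 = 258 remain).
Feb has 29 days (258 − 29 = 229 remain).
Mar has 31 days (229 − 31 = 198 remain).
Apr has 30 days (198 − 30 = 168 remain).
May has 31 days (168 − 31 = 137 remain).
Jun has 30 days (137 − 30 = 107 remain).
Jul has 31 days (107 − 31 = 76 remain).
Aug has 31 days (76 − 31 = 45 remain).
Sep has 30 days (45 − 30 = 15 remain).
15 into Oct → Oct 15.

Oct 15, 2024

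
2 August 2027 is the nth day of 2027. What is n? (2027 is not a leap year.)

Days in months before August: 31 + 28 + 31 + 30 + 31 + 30 + 31 = 212.
Plus 2 days into August → day 214.

214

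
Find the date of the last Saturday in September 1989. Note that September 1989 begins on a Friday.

1989-09-30

September 1989 begins on a Friday, so the first Saturday is September 2 (1 day later).
September 1989 has 30 days. Adding weeks: 2, 9, 16, 23, 30 — the last one ≤ 30 is the 30th.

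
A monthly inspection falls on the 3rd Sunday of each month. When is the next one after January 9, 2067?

January 2067 starts on a Saturday; its first Sunday is the 2nd, so the 3rd Sunday is the 16th — January 16, 2067.
January 16, 2067 is after January 9, 2067, so that is the next one.

January 16, 2067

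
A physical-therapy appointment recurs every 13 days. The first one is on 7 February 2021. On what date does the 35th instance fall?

25 April 2022

The 35th occurrence is 34 intervals after the first: 34 × 13 = 442 days after 7 February 2021.
February has 28 days — 21 days to the end of February leaves 421.
From end of February to end of 2021 is 306 days (115 left).
January has 31 days (84 left).
February has 28 days (56 left).
March has 31 days (25 left).
25 days into April → 25 April 2022.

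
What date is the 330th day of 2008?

Jan has 31 days (330 − 31 = 299 remain).
Feb has 29 days (299 − 29 = 270 remain).
Mar has 31 days (270 − 31 = 239 remain).
Apr has 30 days (239 − 30 = 209 remain).
May has 31 days (209 − 31 = 178 remain).
Jun has 30 days (178 − 30 = 148 remain).
Jul has 31 days (148 − 31 = 117 remain).
Aug has 31 days (117 − 31 = 86 remain).
Sep has 30 days (86 − 30 = 56 remain).
Oct has 31 days (56 − 31 = 25 remain).
25 into Nov → Nov 25.

Nov 25, 2008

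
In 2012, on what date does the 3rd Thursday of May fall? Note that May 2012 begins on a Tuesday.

May 17, 2012

May 2012 begins on a Tuesday, so the first Thursday is May 3 (2 days later).
The 3rd Thursday is 2 weeks later: 3 + 14 = 17.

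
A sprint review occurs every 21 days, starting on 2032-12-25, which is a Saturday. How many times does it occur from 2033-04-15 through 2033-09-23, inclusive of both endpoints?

7

Occurrences land 21·i days after 2032-12-25 for i = 0, 1, 2, …
2033-04-15 is 111 days after the start; 111 ÷ 21 = 5 remainder 6; since the remainder is 6, round up to i = 6. First occurrence in the window: #7 on 2033-04-30 (6×21 = 126 days in).
2033-09-23 is 272 days after the start; 272 ÷ 21 = 12 remainder 20. Last occurrence in the window: #13 on 2033-09-03.
Occurrences #7 through #13: 7 in total.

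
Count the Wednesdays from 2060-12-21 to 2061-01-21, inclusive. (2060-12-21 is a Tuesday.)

2060-12-21 is a Tuesday; the first Wednesday on or after it is 2060-12-22 (1 day later).
From 2060-12-22 to 2061-01-21: 9 + 21 = 30 days (rest of December, January).
30 ÷ 7 = 4 full weeks with remainder 2, so 4 more Wednesdays after the first → 5.

5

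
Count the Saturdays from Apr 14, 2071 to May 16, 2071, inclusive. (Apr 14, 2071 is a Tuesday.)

5

Apr 14, 2071 is a Tuesday; the first Saturday on or after it is Apr 18, 2071 (4 days later).
From Apr 18, 2071 to May 16, 2071: 12 + 16 = 28 days (rest of Apr, May).
28 ÷ 7 = 4 full weeks with remainder 0, so 4 more Saturdays after the first → 5.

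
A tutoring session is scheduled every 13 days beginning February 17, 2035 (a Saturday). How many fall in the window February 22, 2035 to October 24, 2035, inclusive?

Occurrences land 13·i days after February 17, 2035 for i = 0, 1, 2, …
February 22, 2035 is 5 days after the start; 5 ÷ 13 = 0 remainder 5; since the remainder is 5, round up to i = 1. First occurrence in the window: #2 on March 2, 2035 (1×13 = 13 days in).
October 24, 2035 is 249 days after the start; 249 ÷ 13 = 19 remainder 2. Last occurrence in the window: #20 on October 22, 2035.
Occurrences #2 through #20: 19 in total.

19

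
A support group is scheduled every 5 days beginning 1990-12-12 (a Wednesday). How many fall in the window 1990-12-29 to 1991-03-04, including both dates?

Occurrences land 5·i days after 1990-12-12 for i = 0, 1, 2, …
1990-12-29 is 17 days after the start; 17 ÷ 5 = 3 remainder 2; since the remainder is 2, round up to i = 4. First occurrence in the window: #5 on 1991-01-01 (4×5 = 20 days in).
1991-03-04 is 82 days after the start; 82 ÷ 5 = 16 remainder 2. Last occurrence in the window: #17 on 1991-03-02.
Occurrences #5 through #17: 13 in total.

13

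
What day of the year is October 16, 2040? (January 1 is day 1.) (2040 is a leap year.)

Days in months before October: 31 + 29 + 31 + 30 + 31 + 30 + 31 + 31 + 30 = 274.
Plus 16 days into October → day 290.

290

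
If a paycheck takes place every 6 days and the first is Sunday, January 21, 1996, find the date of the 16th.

April 20, 1996

The 16th occurrence is 15 intervals after the first: 15 × 6 = 90 days after January 21, 1996.
January has 31 days — 10 days to the end of January leaves 80.
February has 29 days (51 left).
March has 31 days (20 left).
20 days into April → April 20, 1996.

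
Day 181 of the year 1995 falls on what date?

Jan has 31 days (181 − 31 = 150 remain).
Feb has 28 days (150 − 28 = 122 remain).
Mar has 31 days (122 − 31 = 91 remain).
Apr has 30 days (91 − 30 = 61 remain).
May has 31 days (61 − 31 = 30 remain).
30 into Jun → Jun 30.

Jun 30, 1995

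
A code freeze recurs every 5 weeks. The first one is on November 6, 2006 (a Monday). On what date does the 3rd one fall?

January 15, 2007

The 3rd occurrence is 2 intervals after the first: 2 × 35 = 70 days after November 6, 2006.
November has 30 days — 24 days to the end of November leaves 46.
December has 31 days (15 left).
15 days into January → January 15, 2007.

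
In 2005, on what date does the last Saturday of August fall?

August 2005 begins on a Monday, so the first Saturday is August 6 (5 days later).
August 2005 has 31 days. Adding weeks: 6, 13, 20, 27 — the last one ≤ 31 is the 27th.

2005-08-27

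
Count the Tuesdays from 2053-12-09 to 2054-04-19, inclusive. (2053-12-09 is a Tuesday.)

19

2053-12-09 is a Tuesday; the first Tuesday on or after it is 2053-12-09.
From 2053-12-09 to 2054-04-19: 22 + 31 + 28 + 31 + 19 = 131 days (rest of December, January, February, March, April).
131 ÷ 7 = 18 full weeks with remainder 5, so 18 more Tuesdays after the first → 19.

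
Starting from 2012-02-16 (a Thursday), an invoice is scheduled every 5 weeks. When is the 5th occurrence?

2012-07-05

The 5th occurrence is 4 intervals after the first: 4 × 35 = 140 days after 2012-02-16.
February has 29 days — 13 days to the end of February leaves 127.
March has 31 days (96 left).
April has 30 days (66 left).
May has 31 days (35 left).
June has 30 days (5 left).
5 days into July → 2012-07-05.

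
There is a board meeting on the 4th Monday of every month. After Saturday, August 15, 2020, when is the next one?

August 2020 starts on a Saturday; its first Monday is the 3rd, so the 4th Monday is the 24th — August 24, 2020.
August 24, 2020 is after August 15, 2020, so that is the next one.

August 24, 2020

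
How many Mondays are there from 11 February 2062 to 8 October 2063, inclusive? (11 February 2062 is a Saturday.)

87

11 February 2062 is a Saturday; the first Monday on or after it is 13 February 2062 (2 days later).
From 13 February 2062 to 8 October 2063: 321 + 281 = 602 days (rest of 2062, to 8 October 2063 in 2063).
602 ÷ 7 = 86 full weeks with remainder 0, so 86 more Mondays after the first → 87.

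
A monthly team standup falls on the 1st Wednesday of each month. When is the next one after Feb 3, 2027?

Mar 3, 2027

Feb 2027 starts on a Monday, so its 1st Wednesday is Feb 3, 2027 (2 days in).
That is not after Feb 3, 2027, so look at Mar 2027.
Mar 2027 starts on a Monday, so its 1st Wednesday is Mar 3, 2027 (2 days in).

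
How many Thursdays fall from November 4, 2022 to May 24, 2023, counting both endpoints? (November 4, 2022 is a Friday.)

November 4, 2022 is a Friday; the first Thursday on or after it is November 10, 2022 (6 days later).
From November 10, 2022 to May 24, 2023: 20 + 31 + 31 + 28 + 31 + 30 + 24 = 195 days (rest of November, December, January, February, March, April, May).
195 ÷ 7 = 27 full weeks with remainder 6, so 27 more Thursdays after the first → 28.

28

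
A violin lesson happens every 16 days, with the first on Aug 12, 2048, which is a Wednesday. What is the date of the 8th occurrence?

The 8th occurrence is 7 intervals after the first: 7 × 16 = 112 days after Aug 12, 2048.
Aug has 31 days — 19 days to the end of Aug leaves 93.
Sep has 30 days (63 left).
Oct has 31 days (32 left).
Nov has 30 days (2 left).
2 days into Dec → Dec 2, 2048.

Dec 2, 2048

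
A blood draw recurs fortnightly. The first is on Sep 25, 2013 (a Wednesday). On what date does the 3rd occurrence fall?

The 3rd occurrence is 2 intervals after the first: 2 × 14 = 28 days after Sep 25, 2013.
Sep has 30 days — 5 days to the end of Sep leaves 23.
23 days into Oct → Oct 23, 2013.

Oct 23, 2013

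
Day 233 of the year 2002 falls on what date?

Aug 21, 2002

Jan has 31 days (233 − 31 = 202 remain).
Feb has 28 days (202 − 28 = 174 remain).
Mar has 31 days (174 − 31 = 143 remain).
Apr has 30 days (143 − 30 = 113 remain).
May has 31 days (113 − 31 = 82 remain).
Jun has 30 days (82 − 30 = 52 remain).
Jul has 31 days (52 − 31 = 21 remain).
21 into Aug → Aug 21.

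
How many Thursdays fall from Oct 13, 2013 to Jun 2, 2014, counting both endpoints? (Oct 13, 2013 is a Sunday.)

Oct 13, 2013 is a Sunday; the first Thursday on or after it is Oct 17, 2013 (4 days later).
From Oct 17, 2013 to Jun 2, 2014: 14 + 30 + 31 + 31 + 28 + 31 + 30 + 31 + 2 = 228 days (rest of Oct, Nov, Dec, Jan, Feb, Mar, Apr, May, Jun).
228 ÷ 7 = 32 full weeks with remainder 4, so 32 more Thursdays after the first → 33.

33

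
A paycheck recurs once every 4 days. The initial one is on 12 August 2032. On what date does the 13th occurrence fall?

29 September 2032

The 13th occurrence is 12 intervals after the first: 12 × 4 = 48 days after 12 August 2032.
August has 31 days — 19 days to the end of August leaves 29.
29 days into September → 29 September 2032.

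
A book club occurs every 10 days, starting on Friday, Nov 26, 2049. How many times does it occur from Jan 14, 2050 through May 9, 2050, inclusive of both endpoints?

12

Occurrences land 10·i days after Nov 26, 2049 for i = 0, 1, 2, …
Jan 14, 2050 is 49 days after the start; 49 ÷ 10 = 4 remainder 9; since the remainder is 9, round up to i = 5. First occurrence in the window: #6 on Jan 15, 2050 (5×10 = 50 days in).
May 9, 2050 is 164 days after the start; 164 ÷ 10 = 16 remainder 4. Last occurrence in the window: #17 on May 5, 2050.
Occurrences #6 through #17: 12 in total.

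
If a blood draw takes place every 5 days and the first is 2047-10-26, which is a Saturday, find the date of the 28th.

The 28th occurrence is 27 intervals after the first: 27 × 5 = 135 days after 2047-10-26.
October has 31 days — 5 days to the end of October leaves 130.
November has 30 days (100 left).
December has 31 days (69 left).
January has 31 days (38 left).
February has 29 days (9 left).
9 days into March → 2048-03-09.

2048-03-09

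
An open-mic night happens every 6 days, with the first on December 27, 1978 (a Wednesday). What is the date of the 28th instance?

June 7, 1979

The 28th occurrence is 27 intervals after the first: 27 × 6 = 162 days after December 27, 1978.
December has 31 days — 4 days to the end of December leaves 158.
January has 31 days (127 left).
February has 28 days (99 left).
March has 31 days (68 left).
April has 30 days (38 left).
May has 31 days (7 left).
7 days into June → June 7, 1979.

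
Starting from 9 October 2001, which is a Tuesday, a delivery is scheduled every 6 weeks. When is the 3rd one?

1 January 2002

The 3rd occurrence is 2 intervals after the first: 2 × 42 = 84 days after 9 October 2001.
October has 31 days — 22 days to the end of October leaves 62.
November has 30 days (32 left).
December has 31 days (1 left).
1 day into January → 1 January 2002.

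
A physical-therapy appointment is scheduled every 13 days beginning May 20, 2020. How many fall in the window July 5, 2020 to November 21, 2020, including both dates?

11

Occurrences land 13·i days after May 20, 2020 for i = 0, 1, 2, …
July 5, 2020 is 46 days after the start; 46 ÷ 13 = 3 remainder 7; since the remainder is 7, round up to i = 4. First occurrence in the window: #5 on July 11, 2020 (4×13 = 52 days in).
November 21, 2020 is 185 days after the start; 185 ÷ 13 = 14 remainder 3. Last occurrence in the window: #15 on November 18, 2020.
Occurrences #5 through #15: 11 in total.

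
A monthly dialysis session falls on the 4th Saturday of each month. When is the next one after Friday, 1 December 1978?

23 December 1978

December 1978 starts on a Friday; its first Saturday is the 2nd, so the 4th Saturday is the 23rd — 23 December 1978.
23 December 1978 is after 1 December 1978, so that is the next one.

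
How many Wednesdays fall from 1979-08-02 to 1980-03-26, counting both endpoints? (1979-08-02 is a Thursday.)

34

1979-08-02 is a Thursday; the first Wednesday on or after it is 1979-08-08 (6 days later).
From 1979-08-08 to 1980-03-26: 23 + 30 + 31 + 30 + 31 + 31 + 29 + 26 = 231 days (rest of August, September, October, November, December, January, February, March).
231 ÷ 7 = 33 full weeks with remainder 0, so 33 more Wednesdays after the first → 34.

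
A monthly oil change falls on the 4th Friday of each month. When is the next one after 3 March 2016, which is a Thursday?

25 March 2016

March 2016 starts on a Tuesday; its first Friday is the 4th, so the 4th Friday is the 25th — 25 March 2016.
25 March 2016 is after 3 March 2016, so that is the next one.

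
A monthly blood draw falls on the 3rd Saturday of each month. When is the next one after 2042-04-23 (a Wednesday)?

April 2042 starts on a Tuesday; its first Saturday is the 5th, so the 3rd Saturday is the 19th — 2042-04-19.
That is not after 2042-04-23, so look at May 2042.
May 2042 starts on a Thursday; its first Saturday is the 3rd, so the 3rd Saturday is the 17th — 2042-05-17.

2042-05-17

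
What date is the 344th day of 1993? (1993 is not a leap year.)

Jan has 31 days (344 − 31 = 313 remain).
Feb has 28 days (313 − 28 = 285 remain).
Mar has 31 days (285 − 31 = 254 remain).
Apr has 30 days (254 − 30 = 224 remain).
May has 31 days (224 − 31 = 193 remain).
Jun has 30 days (193 − 30 = 163 remain).
Jul has 31 days (163 − 31 = 132 remain).
Aug has 31 days (132 − 31 = 101 remain).
Sep has 30 days (101 − 30 = 71 remain).
Oct has 31 days (71 − 31 = 40 remain).
Nov has 30 days (40 − 30 = 10 remain).
10 into Dec → Dec 10.

Dec 10, 1993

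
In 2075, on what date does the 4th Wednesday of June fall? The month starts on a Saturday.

26 June 2075

June 2075 begins on a Saturday, so the first Wednesday is June 5 (4 days later).
The 4th Wednesday is 3 weeks later: 5 + 21 = 26.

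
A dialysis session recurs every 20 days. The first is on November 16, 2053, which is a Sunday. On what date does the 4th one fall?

January 15, 2054

The 4th occurrence is 3 intervals after the first: 3 × 20 = 60 days after November 16, 2053.
November has 30 days — 14 days to the end of November leaves 46.
December has 31 days (15 left).
15 days into January → January 15, 2054.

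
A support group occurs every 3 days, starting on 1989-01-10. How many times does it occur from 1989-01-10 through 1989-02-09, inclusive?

11

Occurrences land 3·i days after 1989-01-10 for i = 0, 1, 2, …
The window opens on the start date, so the first occurrence inside is #1 on 1989-01-10.
1989-02-09 is 30 days after the start; 30 ÷ 3 = 10 remainder 0. Last occurrence in the window: #11 on 1989-02-09.
Occurrences #1 through #11: 11 in total.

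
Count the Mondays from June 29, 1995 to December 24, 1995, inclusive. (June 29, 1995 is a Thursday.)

25

June 29, 1995 is a Thursday; the first Monday on or after it is July 3, 1995 (4 days later).
From July 3, 1995 to December 24, 1995: 28 + 31 + 30 + 31 + 30 + 24 = 174 days (rest of July, August, September, October, November, December).
174 ÷ 7 = 24 full weeks with remainder 6, so 24 more Mondays after the first → 25.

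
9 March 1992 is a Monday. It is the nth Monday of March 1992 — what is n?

2nd

Day 9 falls in week ⌈9/7⌉ of the month.
Days 1–7 hold the 1st Monday, 8–14 the 2nd, 15–21 the 3rd, 22–28 the 4th, 29–31 the 5th.
9 is in the range for the 2nd.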